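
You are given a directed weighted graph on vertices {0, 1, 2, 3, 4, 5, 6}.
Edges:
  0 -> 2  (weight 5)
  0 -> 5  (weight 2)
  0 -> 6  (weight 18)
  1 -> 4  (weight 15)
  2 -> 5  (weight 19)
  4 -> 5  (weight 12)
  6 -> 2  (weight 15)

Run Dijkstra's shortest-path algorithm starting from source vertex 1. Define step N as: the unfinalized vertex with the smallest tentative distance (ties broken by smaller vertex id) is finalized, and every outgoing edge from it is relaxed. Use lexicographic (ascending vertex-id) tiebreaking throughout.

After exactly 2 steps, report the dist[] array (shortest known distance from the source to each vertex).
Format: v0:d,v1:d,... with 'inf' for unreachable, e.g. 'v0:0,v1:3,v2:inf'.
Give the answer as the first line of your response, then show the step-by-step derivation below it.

v0:inf,v1:0,v2:inf,v3:inf,v4:15,v5:27,v6:inf

step 1: dist = v0:inf,v1:0,v2:inf,v3:inf,v4:15,v5:inf,v6:inf
step 2: dist = v0:inf,v1:0,v2:inf,v3:inf,v4:15,v5:27,v6:inf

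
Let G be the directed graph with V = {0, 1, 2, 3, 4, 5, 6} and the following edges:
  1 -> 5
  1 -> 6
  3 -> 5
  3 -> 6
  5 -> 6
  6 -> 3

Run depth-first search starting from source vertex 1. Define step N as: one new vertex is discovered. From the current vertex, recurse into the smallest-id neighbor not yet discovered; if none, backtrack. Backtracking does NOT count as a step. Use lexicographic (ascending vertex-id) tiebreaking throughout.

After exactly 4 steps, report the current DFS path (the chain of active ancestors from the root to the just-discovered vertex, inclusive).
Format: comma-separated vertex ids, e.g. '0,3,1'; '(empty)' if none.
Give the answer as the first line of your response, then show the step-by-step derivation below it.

1,5,6,3

step 1: discover 1; path=1; order=1
step 2: discover 5; path=1>5; order=1,5
step 3: discover 6; path=1>5>6; order=1,5,6
step 4: discover 3; path=1>5>6>3; order=1,5,6,3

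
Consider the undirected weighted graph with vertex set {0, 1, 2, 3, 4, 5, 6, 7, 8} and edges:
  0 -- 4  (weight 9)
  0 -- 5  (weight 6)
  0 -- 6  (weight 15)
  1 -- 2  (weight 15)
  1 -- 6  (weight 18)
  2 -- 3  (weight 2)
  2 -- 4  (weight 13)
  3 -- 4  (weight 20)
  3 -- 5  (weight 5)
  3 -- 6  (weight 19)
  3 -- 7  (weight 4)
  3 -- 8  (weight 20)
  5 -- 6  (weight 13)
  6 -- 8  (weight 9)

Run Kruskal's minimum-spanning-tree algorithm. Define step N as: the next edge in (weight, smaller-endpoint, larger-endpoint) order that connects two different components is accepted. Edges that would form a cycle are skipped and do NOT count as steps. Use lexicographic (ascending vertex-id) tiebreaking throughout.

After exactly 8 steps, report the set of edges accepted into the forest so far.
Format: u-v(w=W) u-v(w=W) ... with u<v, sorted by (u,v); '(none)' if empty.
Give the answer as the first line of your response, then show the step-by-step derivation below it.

0-4(w=9) 0-5(w=6) 1-2(w=15) 2-3(w=2) 3-5(w=5) 3-7(w=4) 5-6(w=13) 6-8(w=9)

step 1: add edge 2-3 (w=2); MST = {2-3(w=2)}
step 2: add edge 3-7 (w=4); MST = {2-3(w=2) 3-7(w=4)}
step 3: add edge 3-5 (w=5); MST = {2-3(w=2) 3-5(w=5) 3-7(w=4)}
step 4: add edge 0-5 (w=6); MST = {0-5(w=6) 2-3(w=2) 3-5(w=5) 3-7(w=4)}
step 5: add edge 0-4 (w=9); MST = {0-4(w=9) 0-5(w=6) 2-3(w=2) 3-5(w=5) 3-7(w=4)}
step 6: add edge 6-8 (w=9); MST = {0-4(w=9) 0-5(w=6) 2-3(w=2) 3-5(w=5) 3-7(w=4) 6-8(w=9)}
step 7: add edge 5-6 (w=13); MST = {0-4(w=9) 0-5(w=6) 2-3(w=2) 3-5(w=5) 3-7(w=4) 5-6(w=13) 6-8(w=9)}
step 8: add edge 1-2 (w=15); MST = {0-4(w=9) 0-5(w=6) 1-2(w=15) 2-3(w=2) 3-5(w=5) 3-7(w=4) 5-6(w=13) 6-8(w=9)}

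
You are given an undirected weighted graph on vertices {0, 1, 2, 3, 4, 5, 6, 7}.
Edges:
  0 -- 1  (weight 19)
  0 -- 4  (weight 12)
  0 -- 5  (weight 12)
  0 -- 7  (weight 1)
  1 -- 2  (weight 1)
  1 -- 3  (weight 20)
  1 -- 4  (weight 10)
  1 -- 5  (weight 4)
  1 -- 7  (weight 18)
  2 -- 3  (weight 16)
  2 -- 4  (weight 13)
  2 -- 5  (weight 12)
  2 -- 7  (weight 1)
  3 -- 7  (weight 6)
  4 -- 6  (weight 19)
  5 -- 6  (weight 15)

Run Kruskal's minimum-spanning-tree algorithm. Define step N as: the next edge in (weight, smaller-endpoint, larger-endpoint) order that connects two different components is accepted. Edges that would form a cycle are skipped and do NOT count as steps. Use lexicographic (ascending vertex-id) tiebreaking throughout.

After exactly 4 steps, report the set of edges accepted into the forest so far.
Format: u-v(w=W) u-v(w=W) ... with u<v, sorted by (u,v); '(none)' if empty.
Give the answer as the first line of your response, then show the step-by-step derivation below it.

0-7(w=1) 1-2(w=1) 1-5(w=4) 2-7(w=1)

step 1: add edge 0-7 (w=1); MST = {0-7(w=1)}
step 2: add edge 1-2 (w=1); MST = {0-7(w=1) 1-2(w=1)}
step 3: add edge 2-7 (w=1); MST = {0-7(w=1) 1-2(w=1) 2-7(w=1)}
step 4: add edge 1-5 (w=4); MST = {0-7(w=1) 1-2(w=1) 1-5(w=4) 2-7(w=1)}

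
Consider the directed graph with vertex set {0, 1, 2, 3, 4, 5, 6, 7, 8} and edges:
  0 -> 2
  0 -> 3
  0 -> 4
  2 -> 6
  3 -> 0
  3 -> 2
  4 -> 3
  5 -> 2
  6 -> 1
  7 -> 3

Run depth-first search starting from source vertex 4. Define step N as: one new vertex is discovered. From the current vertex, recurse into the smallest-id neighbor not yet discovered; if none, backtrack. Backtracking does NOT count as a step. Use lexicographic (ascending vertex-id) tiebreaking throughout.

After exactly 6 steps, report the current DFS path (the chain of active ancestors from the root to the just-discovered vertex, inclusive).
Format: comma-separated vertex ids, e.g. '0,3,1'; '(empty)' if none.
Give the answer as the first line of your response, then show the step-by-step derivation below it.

4,3,0,2,6,1

step 1: discover 4; path=4; order=4
step 2: discover 3; path=4>3; order=4,3
step 3: discover 0; path=4>3>0; order=4,3,0
step 4: discover 2; path=4>3>0>2; order=4,3,0,2
step 5: discover 6; path=4>3>0>2>6; order=4,3,0,2,6
step 6: discover 1; path=4>3>0>2>6>1; order=4,3,0,2,6,1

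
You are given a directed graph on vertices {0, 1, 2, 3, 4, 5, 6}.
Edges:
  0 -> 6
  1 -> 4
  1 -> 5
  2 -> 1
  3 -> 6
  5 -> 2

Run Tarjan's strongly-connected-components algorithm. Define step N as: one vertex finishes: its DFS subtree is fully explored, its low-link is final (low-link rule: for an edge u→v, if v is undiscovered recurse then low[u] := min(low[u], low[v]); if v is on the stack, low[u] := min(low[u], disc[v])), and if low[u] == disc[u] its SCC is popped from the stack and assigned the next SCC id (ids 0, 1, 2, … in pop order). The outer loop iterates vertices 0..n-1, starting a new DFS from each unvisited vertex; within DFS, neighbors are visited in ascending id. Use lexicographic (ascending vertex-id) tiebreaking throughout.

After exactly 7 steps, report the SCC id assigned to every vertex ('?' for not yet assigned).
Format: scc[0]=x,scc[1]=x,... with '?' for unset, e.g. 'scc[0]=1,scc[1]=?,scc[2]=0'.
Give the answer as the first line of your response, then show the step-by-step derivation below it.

scc[0]=1,scc[1]=3,scc[2]=3,scc[3]=4,scc[4]=2,scc[5]=3,scc[6]=0

step 1: low=(low[0]=0,low[1]=?,low[2]=?,low[3]=?,low[4]=?,low[5]=?,low[6]=1); scc=(scc[0]=?,scc[1]=?,scc[2]=?,scc[3]=?,scc[4]=?,scc[5]=?,scc[6]=0)
step 2: low=(low[0]=0,low[1]=?,low[2]=?,low[3]=?,low[4]=?,low[5]=?,low[6]=1); scc=(scc[0]=1,scc[1]=?,scc[2]=?,scc[3]=?,scc[4]=?,scc[5]=?,scc[6]=0)
step 3: low=(low[0]=0,low[1]=2,low[2]=?,low[3]=?,low[4]=3,low[5]=?,low[6]=1); scc=(scc[0]=1,scc[1]=?,scc[2]=?,scc[3]=?,scc[4]=2,scc[5]=?,scc[6]=0)
step 4: low=(low[0]=0,low[1]=2,low[2]=2,low[3]=?,low[4]=3,low[5]=4,low[6]=1); scc=(scc[0]=1,scc[1]=?,scc[2]=?,scc[3]=?,scc[4]=2,scc[5]=?,scc[6]=0)
step 5: low=(low[0]=0,low[1]=2,low[2]=2,low[3]=?,low[4]=3,low[5]=2,low[6]=1); scc=(scc[0]=1,scc[1]=?,scc[2]=?,scc[3]=?,scc[4]=2,scc[5]=?,scc[6]=0)
step 6: low=(low[0]=0,low[1]=2,low[2]=2,low[3]=?,low[4]=3,low[5]=2,low[6]=1); scc=(scc[0]=1,scc[1]=3,scc[2]=3,scc[3]=?,scc[4]=2,scc[5]=3,scc[6]=0)
step 7: low=(low[0]=0,low[1]=2,low[2]=2,low[3]=6,low[4]=3,low[5]=2,low[6]=1); scc=(scc[0]=1,scc[1]=3,scc[2]=3,scc[3]=4,scc[4]=2,scc[5]=3,scc[6]=0)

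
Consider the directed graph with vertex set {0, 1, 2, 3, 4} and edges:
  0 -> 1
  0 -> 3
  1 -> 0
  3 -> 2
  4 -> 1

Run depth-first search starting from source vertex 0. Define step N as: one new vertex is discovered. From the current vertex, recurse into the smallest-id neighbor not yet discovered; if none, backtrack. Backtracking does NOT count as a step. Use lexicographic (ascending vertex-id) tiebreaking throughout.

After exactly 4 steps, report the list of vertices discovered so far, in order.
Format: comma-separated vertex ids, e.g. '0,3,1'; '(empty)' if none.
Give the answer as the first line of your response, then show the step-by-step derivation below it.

0,1,3,2

step 1: discover 0; path=0; order=0
step 2: discover 1; path=0>1; order=0,1
step 3: discover 3; path=0>3; order=0,1,3
step 4: discover 2; path=0>3>2; order=0,1,3,2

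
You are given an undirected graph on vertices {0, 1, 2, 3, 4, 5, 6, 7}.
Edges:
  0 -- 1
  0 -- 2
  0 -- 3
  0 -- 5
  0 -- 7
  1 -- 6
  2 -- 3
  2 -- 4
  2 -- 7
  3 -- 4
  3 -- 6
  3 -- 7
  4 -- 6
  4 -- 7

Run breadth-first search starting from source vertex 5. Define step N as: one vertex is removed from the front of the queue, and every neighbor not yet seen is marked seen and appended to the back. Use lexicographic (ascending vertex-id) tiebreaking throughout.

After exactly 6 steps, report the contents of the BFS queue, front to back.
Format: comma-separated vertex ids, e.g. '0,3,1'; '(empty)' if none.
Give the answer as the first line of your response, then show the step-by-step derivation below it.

6,4

step 1: dequeue 5; queue=[0]; order=5
step 2: dequeue 0; queue=[1,2,3,7]; order=5,0
step 3: dequeue 1; queue=[2,3,7,6]; order=5,0,1
step 4: dequeue 2; queue=[3,7,6,4]; order=5,0,1,2
step 5: dequeue 3; queue=[7,6,4]; order=5,0,1,2,3
step 6: dequeue 7; queue=[6,4]; order=5,0,1,2,3,7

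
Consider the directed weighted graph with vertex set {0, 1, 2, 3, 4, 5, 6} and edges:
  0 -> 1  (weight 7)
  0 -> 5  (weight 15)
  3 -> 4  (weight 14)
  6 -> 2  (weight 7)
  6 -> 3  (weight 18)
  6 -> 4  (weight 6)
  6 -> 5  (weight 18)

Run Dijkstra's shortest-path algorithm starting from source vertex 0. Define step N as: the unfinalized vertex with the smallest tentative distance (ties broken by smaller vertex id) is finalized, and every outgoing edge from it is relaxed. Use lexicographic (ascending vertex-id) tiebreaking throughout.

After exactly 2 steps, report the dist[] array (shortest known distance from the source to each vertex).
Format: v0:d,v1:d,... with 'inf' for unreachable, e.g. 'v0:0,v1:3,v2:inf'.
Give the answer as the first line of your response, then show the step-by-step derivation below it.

v0:0,v1:7,v2:inf,v3:inf,v4:inf,v5:15,v6:inf

step 1: dist = v0:0,v1:7,v2:inf,v3:inf,v4:inf,v5:15,v6:inf
step 2: dist = v0:0,v1:7,v2:inf,v3:inf,v4:inf,v5:15,v6:inf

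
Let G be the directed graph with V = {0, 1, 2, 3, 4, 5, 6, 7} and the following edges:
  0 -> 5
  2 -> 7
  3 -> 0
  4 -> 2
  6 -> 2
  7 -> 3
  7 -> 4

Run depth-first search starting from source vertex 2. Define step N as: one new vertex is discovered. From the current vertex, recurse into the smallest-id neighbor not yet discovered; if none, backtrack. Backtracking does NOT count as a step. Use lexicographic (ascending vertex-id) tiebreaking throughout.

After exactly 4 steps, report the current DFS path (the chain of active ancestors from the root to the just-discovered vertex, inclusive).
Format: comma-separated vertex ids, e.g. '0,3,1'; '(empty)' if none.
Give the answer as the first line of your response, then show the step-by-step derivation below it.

2,7,3,0

step 1: discover 2; path=2; order=2
step 2: discover 7; path=2>7; order=2,7
step 3: discover 3; path=2>7>3; order=2,7,3
step 4: discover 0; path=2>7>3>0; order=2,7,3,0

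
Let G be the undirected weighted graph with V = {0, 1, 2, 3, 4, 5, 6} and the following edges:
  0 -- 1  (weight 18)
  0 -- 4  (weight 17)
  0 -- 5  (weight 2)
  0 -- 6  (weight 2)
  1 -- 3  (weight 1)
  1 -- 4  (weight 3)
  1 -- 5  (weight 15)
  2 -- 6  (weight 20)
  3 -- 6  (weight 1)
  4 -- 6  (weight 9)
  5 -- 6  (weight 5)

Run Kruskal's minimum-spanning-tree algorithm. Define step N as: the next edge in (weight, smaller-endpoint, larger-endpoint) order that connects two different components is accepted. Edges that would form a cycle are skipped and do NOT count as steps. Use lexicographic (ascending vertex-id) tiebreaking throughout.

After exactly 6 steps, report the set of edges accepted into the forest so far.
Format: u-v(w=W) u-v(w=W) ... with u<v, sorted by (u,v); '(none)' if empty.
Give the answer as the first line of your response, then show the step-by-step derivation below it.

0-5(w=2) 0-6(w=2) 1-3(w=1) 1-4(w=3) 2-6(w=20) 3-6(w=1)

step 1: add edge 1-3 (w=1); MST = {1-3(w=1)}
step 2: add edge 3-6 (w=1); MST = {1-3(w=1) 3-6(w=1)}
step 3: add edge 0-5 (w=2); MST = {0-5(w=2) 1-3(w=1) 3-6(w=1)}
step 4: add edge 0-6 (w=2); MST = {0-5(w=2) 0-6(w=2) 1-3(w=1) 3-6(w=1)}
step 5: add edge 1-4 (w=3); MST = {0-5(w=2) 0-6(w=2) 1-3(w=1) 1-4(w=3) 3-6(w=1)}
step 6: add edge 2-6 (w=20); MST = {0-5(w=2) 0-6(w=2) 1-3(w=1) 1-4(w=3) 2-6(w=20) 3-6(w=1)}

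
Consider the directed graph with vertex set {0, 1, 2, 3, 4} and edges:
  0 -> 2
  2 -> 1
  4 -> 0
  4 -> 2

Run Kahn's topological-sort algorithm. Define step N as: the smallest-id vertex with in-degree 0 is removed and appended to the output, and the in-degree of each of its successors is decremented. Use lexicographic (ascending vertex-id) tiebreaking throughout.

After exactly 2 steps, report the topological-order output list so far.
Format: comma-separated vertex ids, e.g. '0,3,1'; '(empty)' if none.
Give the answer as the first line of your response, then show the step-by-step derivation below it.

3,4

step 1: output 3; order=[3]; indeg=(1,1,2,0,0)
step 2: output 4; order=[3,4]; indeg=(0,1,1,0,0)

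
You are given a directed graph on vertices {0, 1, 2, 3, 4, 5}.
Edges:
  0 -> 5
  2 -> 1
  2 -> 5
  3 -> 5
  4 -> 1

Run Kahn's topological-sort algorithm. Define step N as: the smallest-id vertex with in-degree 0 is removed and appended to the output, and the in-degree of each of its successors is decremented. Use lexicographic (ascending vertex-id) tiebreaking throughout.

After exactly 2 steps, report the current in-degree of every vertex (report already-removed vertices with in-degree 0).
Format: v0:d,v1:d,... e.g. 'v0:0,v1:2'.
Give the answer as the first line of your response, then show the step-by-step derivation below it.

v0:0,v1:1,v2:0,v3:0,v4:0,v5:1

step 1: output 0; order=[0]; indeg=(0,2,0,0,0,2)
step 2: output 2; order=[0,2]; indeg=(0,1,0,0,0,1)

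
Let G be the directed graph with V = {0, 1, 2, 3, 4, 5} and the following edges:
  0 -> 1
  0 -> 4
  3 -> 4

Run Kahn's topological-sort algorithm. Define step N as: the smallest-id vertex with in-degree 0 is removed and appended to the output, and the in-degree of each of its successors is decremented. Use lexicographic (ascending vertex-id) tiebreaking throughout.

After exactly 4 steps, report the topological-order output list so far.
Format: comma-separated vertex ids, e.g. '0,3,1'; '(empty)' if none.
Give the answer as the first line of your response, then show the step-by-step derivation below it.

0,1,2,3

step 1: output 0; order=[0]; indeg=(0,0,0,0,1,0)
step 2: output 1; order=[0,1]; indeg=(0,0,0,0,1,0)
step 3: output 2; order=[0,1,2]; indeg=(0,0,0,0,1,0)
step 4: output 3; order=[0,1,2,3]; indeg=(0,0,0,0,0,0)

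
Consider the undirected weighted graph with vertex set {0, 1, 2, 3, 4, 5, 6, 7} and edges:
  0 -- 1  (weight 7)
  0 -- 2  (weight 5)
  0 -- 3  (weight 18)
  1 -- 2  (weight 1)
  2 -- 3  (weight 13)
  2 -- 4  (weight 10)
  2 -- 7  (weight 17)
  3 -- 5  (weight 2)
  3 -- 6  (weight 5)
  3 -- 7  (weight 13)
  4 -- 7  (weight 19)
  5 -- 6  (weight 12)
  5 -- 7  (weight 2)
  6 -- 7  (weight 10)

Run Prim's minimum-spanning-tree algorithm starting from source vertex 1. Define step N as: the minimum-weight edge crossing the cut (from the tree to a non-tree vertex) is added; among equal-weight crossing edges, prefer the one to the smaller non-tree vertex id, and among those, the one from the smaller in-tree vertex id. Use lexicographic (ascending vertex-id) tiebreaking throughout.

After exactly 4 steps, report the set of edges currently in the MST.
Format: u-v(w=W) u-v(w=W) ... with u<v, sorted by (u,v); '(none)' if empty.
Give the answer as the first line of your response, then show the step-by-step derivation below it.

0-2(w=5) 1-2(w=1) 2-3(w=13) 2-4(w=10)

step 1: add edge 1-2 (w=1); MST = {1-2(w=1)}
step 2: add edge 0-2 (w=5); MST = {0-2(w=5) 1-2(w=1)}
step 3: add edge 2-4 (w=10); MST = {0-2(w=5) 1-2(w=1) 2-4(w=10)}
step 4: add edge 2-3 (w=13); MST = {0-2(w=5) 1-2(w=1) 2-3(w=13) 2-4(w=10)}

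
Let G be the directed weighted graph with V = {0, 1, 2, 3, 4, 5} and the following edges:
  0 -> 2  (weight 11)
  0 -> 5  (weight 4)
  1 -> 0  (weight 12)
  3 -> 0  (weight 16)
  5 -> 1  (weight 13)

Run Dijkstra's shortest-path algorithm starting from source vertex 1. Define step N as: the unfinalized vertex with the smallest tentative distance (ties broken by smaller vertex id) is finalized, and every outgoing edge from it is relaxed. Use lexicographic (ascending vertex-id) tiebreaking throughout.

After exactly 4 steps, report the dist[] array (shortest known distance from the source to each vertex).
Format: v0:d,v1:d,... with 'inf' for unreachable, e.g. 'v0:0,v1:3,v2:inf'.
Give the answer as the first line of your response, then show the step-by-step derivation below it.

v0:12,v1:0,v2:23,v3:inf,v4:inf,v5:16

step 1: dist = v0:12,v1:0,v2:inf,v3:inf,v4:inf,v5:inf
step 2: dist = v0:12,v1:0,v2:23,v3:inf,v4:inf,v5:16
step 3: dist = v0:12,v1:0,v2:23,v3:inf,v4:inf,v5:16
step 4: dist = v0:12,v1:0,v2:23,v3:inf,v4:inf,v5:16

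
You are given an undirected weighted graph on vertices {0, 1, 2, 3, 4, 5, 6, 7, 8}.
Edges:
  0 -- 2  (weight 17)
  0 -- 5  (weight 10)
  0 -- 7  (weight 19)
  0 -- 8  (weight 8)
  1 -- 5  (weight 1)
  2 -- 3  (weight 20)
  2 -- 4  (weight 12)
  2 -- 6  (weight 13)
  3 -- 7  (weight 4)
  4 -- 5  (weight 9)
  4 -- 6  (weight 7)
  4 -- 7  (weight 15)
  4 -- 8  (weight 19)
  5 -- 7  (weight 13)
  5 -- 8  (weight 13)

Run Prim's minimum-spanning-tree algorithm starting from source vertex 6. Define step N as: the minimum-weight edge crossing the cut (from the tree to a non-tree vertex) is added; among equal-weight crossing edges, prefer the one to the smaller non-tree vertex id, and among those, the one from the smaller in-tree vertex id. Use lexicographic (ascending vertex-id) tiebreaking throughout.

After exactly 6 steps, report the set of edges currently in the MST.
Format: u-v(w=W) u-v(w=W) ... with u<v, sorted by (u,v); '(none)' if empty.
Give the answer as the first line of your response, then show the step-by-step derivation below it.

0-5(w=10) 0-8(w=8) 1-5(w=1) 2-4(w=12) 4-5(w=9) 4-6(w=7)

step 1: add edge 4-6 (w=7); MST = {4-6(w=7)}
step 2: add edge 4-5 (w=9); MST = {4-5(w=9) 4-6(w=7)}
step 3: add edge 1-5 (w=1); MST = {1-5(w=1) 4-5(w=9) 4-6(w=7)}
step 4: add edge 0-5 (w=10); MST = {0-5(w=10) 1-5(w=1) 4-5(w=9) 4-6(w=7)}
step 5: add edge 0-8 (w=8); MST = {0-5(w=10) 0-8(w=8) 1-5(w=1) 4-5(w=9) 4-6(w=7)}
step 6: add edge 2-4 (w=12); MST = {0-5(w=10) 0-8(w=8) 1-5(w=1) 2-4(w=12) 4-5(w=9) 4-6(w=7)}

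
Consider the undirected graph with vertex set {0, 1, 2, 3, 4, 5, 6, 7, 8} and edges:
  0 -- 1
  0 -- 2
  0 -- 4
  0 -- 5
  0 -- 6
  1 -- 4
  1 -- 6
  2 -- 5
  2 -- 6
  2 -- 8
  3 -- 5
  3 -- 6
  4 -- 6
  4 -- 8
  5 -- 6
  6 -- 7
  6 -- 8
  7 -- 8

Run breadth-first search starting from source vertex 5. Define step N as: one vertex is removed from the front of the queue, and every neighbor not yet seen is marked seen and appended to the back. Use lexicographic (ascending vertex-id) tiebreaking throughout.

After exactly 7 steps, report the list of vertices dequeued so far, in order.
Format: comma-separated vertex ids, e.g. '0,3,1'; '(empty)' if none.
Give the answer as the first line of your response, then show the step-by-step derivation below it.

5,0,2,3,6,1,4

step 1: dequeue 5; queue=[0,2,3,6]; order=5
step 2: dequeue 0; queue=[2,3,6,1,4]; order=5,0
step 3: dequeue 2; queue=[3,6,1,4,8]; order=5,0,2
step 4: dequeue 3; queue=[6,1,4,8]; order=5,0,2,3
step 5: dequeue 6; queue=[1,4,8,7]; order=5,0,2,3,6
step 6: dequeue 1; queue=[4,8,7]; order=5,0,2,3,6,1
step 7: dequeue 4; queue=[8,7]; order=5,0,2,3,6,1,4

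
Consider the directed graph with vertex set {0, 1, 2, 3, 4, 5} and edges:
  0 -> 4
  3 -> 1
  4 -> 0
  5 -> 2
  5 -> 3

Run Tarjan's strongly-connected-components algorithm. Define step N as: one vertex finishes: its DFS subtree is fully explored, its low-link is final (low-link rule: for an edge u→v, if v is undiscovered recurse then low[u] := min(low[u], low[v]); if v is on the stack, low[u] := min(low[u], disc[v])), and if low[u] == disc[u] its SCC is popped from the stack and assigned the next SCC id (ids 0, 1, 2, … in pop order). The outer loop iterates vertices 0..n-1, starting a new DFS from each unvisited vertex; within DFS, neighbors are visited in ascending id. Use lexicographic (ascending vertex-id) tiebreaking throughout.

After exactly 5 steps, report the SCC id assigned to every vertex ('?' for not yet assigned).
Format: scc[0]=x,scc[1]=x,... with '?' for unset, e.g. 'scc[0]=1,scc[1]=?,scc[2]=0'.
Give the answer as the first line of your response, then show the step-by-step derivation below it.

scc[0]=0,scc[1]=1,scc[2]=2,scc[3]=3,scc[4]=0,scc[5]=?

step 1: low=(low[0]=0,low[1]=?,low[2]=?,low[3]=?,low[4]=0,low[5]=?); scc=(scc[0]=?,scc[1]=?,scc[2]=?,scc[3]=?,scc[4]=?,scc[5]=?)
step 2: low=(low[0]=0,low[1]=?,low[2]=?,low[3]=?,low[4]=0,low[5]=?); scc=(scc[0]=0,scc[1]=?,scc[2]=?,scc[3]=?,scc[4]=0,scc[5]=?)
step 3: low=(low[0]=0,low[1]=2,low[2]=?,low[3]=?,low[4]=0,low[5]=?); scc=(scc[0]=0,scc[1]=1,scc[2]=?,scc[3]=?,scc[4]=0,scc[5]=?)
step 4: low=(low[0]=0,low[1]=2,low[2]=3,low[3]=?,low[4]=0,low[5]=?); scc=(scc[0]=0,scc[1]=1,scc[2]=2,scc[3]=?,scc[4]=0,scc[5]=?)
step 5: low=(low[0]=0,low[1]=2,low[2]=3,low[3]=4,low[4]=0,low[5]=?); scc=(scc[0]=0,scc[1]=1,scc[2]=2,scc[3]=3,scc[4]=0,scc[5]=?)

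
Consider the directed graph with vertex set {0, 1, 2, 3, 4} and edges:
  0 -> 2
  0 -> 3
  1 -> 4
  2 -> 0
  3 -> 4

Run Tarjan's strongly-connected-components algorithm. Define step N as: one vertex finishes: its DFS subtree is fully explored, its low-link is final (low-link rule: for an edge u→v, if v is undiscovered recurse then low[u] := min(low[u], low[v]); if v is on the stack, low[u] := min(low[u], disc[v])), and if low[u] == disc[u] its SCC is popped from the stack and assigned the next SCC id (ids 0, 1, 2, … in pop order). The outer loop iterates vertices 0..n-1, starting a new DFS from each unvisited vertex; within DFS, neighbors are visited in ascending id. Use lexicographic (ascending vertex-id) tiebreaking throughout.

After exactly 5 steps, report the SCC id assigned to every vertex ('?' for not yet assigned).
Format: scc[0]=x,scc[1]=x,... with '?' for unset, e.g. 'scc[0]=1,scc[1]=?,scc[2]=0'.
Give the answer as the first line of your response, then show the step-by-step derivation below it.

scc[0]=2,scc[1]=3,scc[2]=2,scc[3]=1,scc[4]=0

step 1: low=(low[0]=0,low[1]=?,low[2]=0,low[3]=?,low[4]=?); scc=(scc[0]=?,scc[1]=?,scc[2]=?,scc[3]=?,scc[4]=?)
step 2: low=(low[0]=0,low[1]=?,low[2]=0,low[3]=2,low[4]=3); scc=(scc[0]=?,scc[1]=?,scc[2]=?,scc[3]=?,scc[4]=0)
step 3: low=(low[0]=0,low[1]=?,low[2]=0,low[3]=2,low[4]=3); scc=(scc[0]=?,scc[1]=?,scc[2]=?,scc[3]=1,scc[4]=0)
step 4: low=(low[0]=0,low[1]=?,low[2]=0,low[3]=2,low[4]=3); scc=(scc[0]=2,scc[1]=?,scc[2]=2,scc[3]=1,scc[4]=0)
step 5: low=(low[0]=0,low[1]=4,low[2]=0,low[3]=2,low[4]=3); scc=(scc[0]=2,scc[1]=3,scc[2]=2,scc[3]=1,scc[4]=0)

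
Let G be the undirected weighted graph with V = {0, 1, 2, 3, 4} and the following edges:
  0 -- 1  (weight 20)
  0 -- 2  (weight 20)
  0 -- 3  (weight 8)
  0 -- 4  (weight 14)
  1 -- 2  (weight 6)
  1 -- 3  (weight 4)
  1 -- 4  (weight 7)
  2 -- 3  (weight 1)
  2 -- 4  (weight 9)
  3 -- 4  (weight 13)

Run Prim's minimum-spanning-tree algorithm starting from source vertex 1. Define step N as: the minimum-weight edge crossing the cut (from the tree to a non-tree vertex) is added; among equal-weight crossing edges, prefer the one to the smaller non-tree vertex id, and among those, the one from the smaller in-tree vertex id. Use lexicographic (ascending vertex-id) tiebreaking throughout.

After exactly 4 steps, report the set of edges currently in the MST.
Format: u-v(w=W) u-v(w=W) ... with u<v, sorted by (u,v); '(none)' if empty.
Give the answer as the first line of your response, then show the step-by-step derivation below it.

0-3(w=8) 1-3(w=4) 1-4(w=7) 2-3(w=1)

step 1: add edge 1-3 (w=4); MST = {1-3(w=4)}
step 2: add edge 2-3 (w=1); MST = {1-3(w=4) 2-3(w=1)}
step 3: add edge 1-4 (w=7); MST = {1-3(w=4) 1-4(w=7) 2-3(w=1)}
step 4: add edge 0-3 (w=8); MST = {0-3(w=8) 1-3(w=4) 1-4(w=7) 2-3(w=1)}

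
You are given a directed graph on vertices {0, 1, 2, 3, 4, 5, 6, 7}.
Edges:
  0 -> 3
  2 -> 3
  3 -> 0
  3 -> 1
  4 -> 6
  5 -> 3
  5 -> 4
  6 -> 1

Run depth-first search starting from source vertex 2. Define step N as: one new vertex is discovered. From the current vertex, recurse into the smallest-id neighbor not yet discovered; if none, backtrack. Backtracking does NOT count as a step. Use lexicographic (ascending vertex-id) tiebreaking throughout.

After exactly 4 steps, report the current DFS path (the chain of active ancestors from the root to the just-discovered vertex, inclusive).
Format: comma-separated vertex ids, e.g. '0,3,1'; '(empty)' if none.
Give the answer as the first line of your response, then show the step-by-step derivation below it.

2,3,1

step 1: discover 2; path=2; order=2
step 2: discover 3; path=2>3; order=2,3
step 3: discover 0; path=2>3>0; order=2,3,0
step 4: discover 1; path=2>3>1; order=2,3,0,1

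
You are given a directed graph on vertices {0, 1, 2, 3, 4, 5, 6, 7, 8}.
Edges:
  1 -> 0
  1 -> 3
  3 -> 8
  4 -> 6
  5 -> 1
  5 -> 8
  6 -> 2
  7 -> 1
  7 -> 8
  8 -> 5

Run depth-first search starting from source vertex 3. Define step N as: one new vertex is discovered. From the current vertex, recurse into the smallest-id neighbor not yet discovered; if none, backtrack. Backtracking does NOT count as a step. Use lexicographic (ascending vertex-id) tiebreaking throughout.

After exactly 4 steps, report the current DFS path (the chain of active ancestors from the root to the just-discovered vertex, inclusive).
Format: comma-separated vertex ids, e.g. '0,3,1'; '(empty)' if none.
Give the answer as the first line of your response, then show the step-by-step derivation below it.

3,8,5,1

step 1: discover 3; path=3; order=3
step 2: discover 8; path=3>8; order=3,8
step 3: discover 5; path=3>8>5; order=3,8,5
step 4: discover 1; path=3>8>5>1; order=3,8,5,1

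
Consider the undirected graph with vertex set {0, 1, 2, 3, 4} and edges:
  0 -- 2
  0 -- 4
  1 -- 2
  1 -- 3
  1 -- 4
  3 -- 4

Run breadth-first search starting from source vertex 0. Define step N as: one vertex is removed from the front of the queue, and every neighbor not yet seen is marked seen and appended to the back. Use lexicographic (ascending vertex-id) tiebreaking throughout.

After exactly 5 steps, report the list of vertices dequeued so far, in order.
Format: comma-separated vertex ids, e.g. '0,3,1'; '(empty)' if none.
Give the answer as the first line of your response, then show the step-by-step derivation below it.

0,2,4,1,3

step 1: dequeue 0; queue=[2,4]; order=0
step 2: dequeue 2; queue=[4,1]; order=0,2
step 3: dequeue 4; queue=[1,3]; order=0,2,4
step 4: dequeue 1; queue=[3]; order=0,2,4,1
step 5: dequeue 3; queue=[(empty)]; order=0,2,4,1,3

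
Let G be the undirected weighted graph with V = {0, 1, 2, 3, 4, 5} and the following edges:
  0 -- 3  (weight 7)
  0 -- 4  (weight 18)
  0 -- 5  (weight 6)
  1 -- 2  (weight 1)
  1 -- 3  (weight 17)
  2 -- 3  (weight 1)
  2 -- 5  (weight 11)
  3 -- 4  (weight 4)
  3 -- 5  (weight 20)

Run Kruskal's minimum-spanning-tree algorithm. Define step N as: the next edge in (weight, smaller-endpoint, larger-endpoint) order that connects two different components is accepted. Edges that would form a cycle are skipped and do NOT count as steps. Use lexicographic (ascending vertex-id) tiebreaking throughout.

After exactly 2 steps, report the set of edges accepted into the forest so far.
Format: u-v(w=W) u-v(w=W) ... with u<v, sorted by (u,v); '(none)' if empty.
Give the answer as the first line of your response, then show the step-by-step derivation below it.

1-2(w=1) 2-3(w=1)

step 1: add edge 1-2 (w=1); MST = {1-2(w=1)}
step 2: add edge 2-3 (w=1); MST = {1-2(w=1) 2-3(w=1)}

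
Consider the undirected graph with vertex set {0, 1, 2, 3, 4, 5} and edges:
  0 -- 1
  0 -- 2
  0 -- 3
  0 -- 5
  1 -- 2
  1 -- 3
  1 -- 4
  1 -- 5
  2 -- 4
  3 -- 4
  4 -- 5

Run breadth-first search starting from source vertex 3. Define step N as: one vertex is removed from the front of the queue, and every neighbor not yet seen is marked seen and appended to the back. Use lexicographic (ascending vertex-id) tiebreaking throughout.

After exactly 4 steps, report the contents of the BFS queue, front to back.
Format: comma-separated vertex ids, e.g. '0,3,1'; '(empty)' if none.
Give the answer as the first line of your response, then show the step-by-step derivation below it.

2,5

step 1: dequeue 3; queue=[0,1,4]; order=3
step 2: dequeue 0; queue=[1,4,2,5]; order=3,0
step 3: dequeue 1; queue=[4,2,5]; order=3,0,1
step 4: dequeue 4; queue=[2,5]; order=3,0,1,4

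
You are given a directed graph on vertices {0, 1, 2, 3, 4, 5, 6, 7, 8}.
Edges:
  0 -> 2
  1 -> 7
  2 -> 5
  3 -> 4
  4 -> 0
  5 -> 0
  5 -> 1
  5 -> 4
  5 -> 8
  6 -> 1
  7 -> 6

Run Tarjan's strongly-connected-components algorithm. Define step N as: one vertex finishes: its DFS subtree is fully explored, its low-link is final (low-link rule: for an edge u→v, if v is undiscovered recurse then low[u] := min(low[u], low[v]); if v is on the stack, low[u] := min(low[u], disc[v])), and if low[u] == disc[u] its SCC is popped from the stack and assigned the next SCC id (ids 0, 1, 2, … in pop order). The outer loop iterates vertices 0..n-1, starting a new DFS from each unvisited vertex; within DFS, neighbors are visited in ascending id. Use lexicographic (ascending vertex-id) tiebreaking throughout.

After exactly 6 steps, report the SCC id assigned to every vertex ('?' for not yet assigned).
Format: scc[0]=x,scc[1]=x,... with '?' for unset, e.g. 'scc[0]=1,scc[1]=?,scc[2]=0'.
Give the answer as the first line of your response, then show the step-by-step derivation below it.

scc[0]=?,scc[1]=0,scc[2]=?,scc[3]=?,scc[4]=?,scc[5]=?,scc[6]=0,scc[7]=0,scc[8]=1

step 1: low=(low[0]=0,low[1]=3,low[2]=1,low[3]=?,low[4]=?,low[5]=0,low[6]=3,low[7]=4,low[8]=?); scc=(scc[0]=?,scc[1]=?,scc[2]=?,scc[3]=?,scc[4]=?,scc[5]=?,scc[6]=?,scc[7]=?,scc[8]=?)
step 2: low=(low[0]=0,low[1]=3,low[2]=1,low[3]=?,low[4]=?,low[5]=0,low[6]=3,low[7]=3,low[8]=?); scc=(scc[0]=?,scc[1]=?,scc[2]=?,scc[3]=?,scc[4]=?,scc[5]=?,scc[6]=?,scc[7]=?,scc[8]=?)
step 3: low=(low[0]=0,low[1]=3,low[2]=1,low[3]=?,low[4]=?,low[5]=0,low[6]=3,low[7]=3,low[8]=?); scc=(scc[0]=?,scc[1]=0,scc[2]=?,scc[3]=?,scc[4]=?,scc[5]=?,scc[6]=0,scc[7]=0,scc[8]=?)
step 4: low=(low[0]=0,low[1]=3,low[2]=1,low[3]=?,low[4]=0,low[5]=0,low[6]=3,low[7]=3,low[8]=?); scc=(scc[0]=?,scc[1]=0,scc[2]=?,scc[3]=?,scc[4]=?,scc[5]=?,scc[6]=0,scc[7]=0,scc[8]=?)
step 5: low=(low[0]=0,low[1]=3,low[2]=1,low[3]=?,low[4]=0,low[5]=0,low[6]=3,low[7]=3,low[8]=7); scc=(scc[0]=?,scc[1]=0,scc[2]=?,scc[3]=?,scc[4]=?,scc[5]=?,scc[6]=0,scc[7]=0,scc[8]=1)
step 6: low=(low[0]=0,low[1]=3,low[2]=1,low[3]=?,low[4]=0,low[5]=0,low[6]=3,low[7]=3,low[8]=7); scc=(scc[0]=?,scc[1]=0,scc[2]=?,scc[3]=?,scc[4]=?,scc[5]=?,scc[6]=0,scc[7]=0,scc[8]=1)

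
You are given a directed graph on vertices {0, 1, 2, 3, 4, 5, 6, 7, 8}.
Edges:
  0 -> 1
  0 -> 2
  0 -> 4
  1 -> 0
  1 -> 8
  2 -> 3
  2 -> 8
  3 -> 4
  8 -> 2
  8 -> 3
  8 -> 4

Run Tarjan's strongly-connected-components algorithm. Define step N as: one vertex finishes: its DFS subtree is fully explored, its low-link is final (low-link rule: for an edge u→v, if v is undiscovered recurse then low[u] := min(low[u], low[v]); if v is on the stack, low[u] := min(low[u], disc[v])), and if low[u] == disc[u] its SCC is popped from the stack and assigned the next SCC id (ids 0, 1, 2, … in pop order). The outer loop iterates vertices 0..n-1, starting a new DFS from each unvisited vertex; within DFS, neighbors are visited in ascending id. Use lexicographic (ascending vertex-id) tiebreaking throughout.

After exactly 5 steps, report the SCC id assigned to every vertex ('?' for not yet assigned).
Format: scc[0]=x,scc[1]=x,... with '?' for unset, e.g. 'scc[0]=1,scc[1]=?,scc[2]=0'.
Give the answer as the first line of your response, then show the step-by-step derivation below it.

scc[0]=?,scc[1]=?,scc[2]=2,scc[3]=1,scc[4]=0,scc[5]=?,scc[6]=?,scc[7]=?,scc[8]=2

step 1: low=(low[0]=0,low[1]=0,low[2]=3,low[3]=4,low[4]=5,low[5]=?,low[6]=?,low[7]=?,low[8]=2); scc=(scc[0]=?,scc[1]=?,scc[2]=?,scc[3]=?,scc[4]=0,scc[5]=?,scc[6]=?,scc[7]=?,scc[8]=?)
step 2: low=(low[0]=0,low[1]=0,low[2]=3,low[3]=4,low[4]=5,low[5]=?,low[6]=?,low[7]=?,low[8]=2); scc=(scc[0]=?,scc[1]=?,scc[2]=?,scc[3]=1,scc[4]=0,scc[5]=?,scc[6]=?,scc[7]=?,scc[8]=?)
step 3: low=(low[0]=0,low[1]=0,low[2]=2,low[3]=4,low[4]=5,low[5]=?,low[6]=?,low[7]=?,low[8]=2); scc=(scc[0]=?,scc[1]=?,scc[2]=?,scc[3]=1,scc[4]=0,scc[5]=?,scc[6]=?,scc[7]=?,scc[8]=?)
step 4: low=(low[0]=0,low[1]=0,low[2]=2,low[3]=4,low[4]=5,low[5]=?,low[6]=?,low[7]=?,low[8]=2); scc=(scc[0]=?,scc[1]=?,scc[2]=2,scc[3]=1,scc[4]=0,scc[5]=?,scc[6]=?,scc[7]=?,scc[8]=2)
step 5: low=(low[0]=0,low[1]=0,low[2]=2,low[3]=4,low[4]=5,low[5]=?,low[6]=?,low[7]=?,low[8]=2); scc=(scc[0]=?,scc[1]=?,scc[2]=2,scc[3]=1,scc[4]=0,scc[5]=?,scc[6]=?,scc[7]=?,scc[8]=2)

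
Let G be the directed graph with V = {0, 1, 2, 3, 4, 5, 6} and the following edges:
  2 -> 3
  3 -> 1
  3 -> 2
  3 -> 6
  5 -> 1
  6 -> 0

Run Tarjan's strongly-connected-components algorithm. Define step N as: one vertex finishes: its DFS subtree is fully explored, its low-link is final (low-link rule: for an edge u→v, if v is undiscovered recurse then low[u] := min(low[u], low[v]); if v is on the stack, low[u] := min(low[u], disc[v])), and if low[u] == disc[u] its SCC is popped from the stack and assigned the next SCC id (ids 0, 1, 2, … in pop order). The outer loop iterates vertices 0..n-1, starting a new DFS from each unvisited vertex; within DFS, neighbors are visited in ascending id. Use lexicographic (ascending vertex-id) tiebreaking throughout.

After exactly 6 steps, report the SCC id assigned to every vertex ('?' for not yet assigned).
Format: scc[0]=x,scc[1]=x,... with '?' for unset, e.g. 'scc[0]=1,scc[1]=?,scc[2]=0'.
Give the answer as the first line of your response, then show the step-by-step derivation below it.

scc[0]=0,scc[1]=1,scc[2]=3,scc[3]=3,scc[4]=4,scc[5]=?,scc[6]=2

step 1: low=(low[0]=0,low[1]=?,low[2]=?,low[3]=?,low[4]=?,low[5]=?,low[6]=?); scc=(scc[0]=0,scc[1]=?,scc[2]=?,scc[3]=?,scc[4]=?,scc[5]=?,scc[6]=?)
step 2: low=(low[0]=0,low[1]=1,low[2]=?,low[3]=?,low[4]=?,low[5]=?,low[6]=?); scc=(scc[0]=0,scc[1]=1,scc[2]=?,scc[3]=?,scc[4]=?,scc[5]=?,scc[6]=?)
step 3: low=(low[0]=0,low[1]=1,low[2]=2,low[3]=2,low[4]=?,low[5]=?,low[6]=4); scc=(scc[0]=0,scc[1]=1,scc[2]=?,scc[3]=?,scc[4]=?,scc[5]=?,scc[6]=2)
step 4: low=(low[0]=0,low[1]=1,low[2]=2,low[3]=2,low[4]=?,low[5]=?,low[6]=4); scc=(scc[0]=0,scc[1]=1,scc[2]=?,scc[3]=?,scc[4]=?,scc[5]=?,scc[6]=2)
step 5: low=(low[0]=0,low[1]=1,low[2]=2,low[3]=2,low[4]=?,low[5]=?,low[6]=4); scc=(scc[0]=0,scc[1]=1,scc[2]=3,scc[3]=3,scc[4]=?,scc[5]=?,scc[6]=2)
step 6: low=(low[0]=0,low[1]=1,low[2]=2,low[3]=2,low[4]=5,low[5]=?,low[6]=4); scc=(scc[0]=0,scc[1]=1,scc[2]=3,scc[3]=3,scc[4]=4,scc[5]=?,scc[6]=2)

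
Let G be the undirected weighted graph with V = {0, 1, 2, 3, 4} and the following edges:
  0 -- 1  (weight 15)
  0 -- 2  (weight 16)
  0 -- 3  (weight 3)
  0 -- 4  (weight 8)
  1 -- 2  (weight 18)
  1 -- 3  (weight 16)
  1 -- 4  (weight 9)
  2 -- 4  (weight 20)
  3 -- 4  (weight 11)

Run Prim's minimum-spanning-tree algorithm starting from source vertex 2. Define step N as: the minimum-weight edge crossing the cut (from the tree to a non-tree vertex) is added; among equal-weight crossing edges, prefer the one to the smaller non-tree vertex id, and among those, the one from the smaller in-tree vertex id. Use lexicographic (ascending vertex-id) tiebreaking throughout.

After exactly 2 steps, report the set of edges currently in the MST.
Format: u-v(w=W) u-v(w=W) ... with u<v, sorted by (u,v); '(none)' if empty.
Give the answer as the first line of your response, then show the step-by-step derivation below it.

0-2(w=16) 0-3(w=3)

step 1: add edge 0-2 (w=16); MST = {0-2(w=16)}
step 2: add edge 0-3 (w=3); MST = {0-2(w=16) 0-3(w=3)}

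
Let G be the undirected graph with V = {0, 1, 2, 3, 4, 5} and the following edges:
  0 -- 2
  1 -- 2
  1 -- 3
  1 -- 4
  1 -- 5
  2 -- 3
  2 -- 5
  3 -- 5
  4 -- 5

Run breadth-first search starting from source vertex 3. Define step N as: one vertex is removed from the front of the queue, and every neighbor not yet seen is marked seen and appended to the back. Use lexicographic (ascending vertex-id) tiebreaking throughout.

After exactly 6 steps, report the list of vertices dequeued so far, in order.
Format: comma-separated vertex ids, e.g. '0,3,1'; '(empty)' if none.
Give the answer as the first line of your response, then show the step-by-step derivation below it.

3,1,2,5,4,0

step 1: dequeue 3; queue=[1,2,5]; order=3
step 2: dequeue 1; queue=[2,5,4]; order=3,1
step 3: dequeue 2; queue=[5,4,0]; order=3,1,2
step 4: dequeue 5; queue=[4,0]; order=3,1,2,5
step 5: dequeue 4; queue=[0]; order=3,1,2,5,4
step 6: dequeue 0; queue=[(empty)]; order=3,1,2,5,4,0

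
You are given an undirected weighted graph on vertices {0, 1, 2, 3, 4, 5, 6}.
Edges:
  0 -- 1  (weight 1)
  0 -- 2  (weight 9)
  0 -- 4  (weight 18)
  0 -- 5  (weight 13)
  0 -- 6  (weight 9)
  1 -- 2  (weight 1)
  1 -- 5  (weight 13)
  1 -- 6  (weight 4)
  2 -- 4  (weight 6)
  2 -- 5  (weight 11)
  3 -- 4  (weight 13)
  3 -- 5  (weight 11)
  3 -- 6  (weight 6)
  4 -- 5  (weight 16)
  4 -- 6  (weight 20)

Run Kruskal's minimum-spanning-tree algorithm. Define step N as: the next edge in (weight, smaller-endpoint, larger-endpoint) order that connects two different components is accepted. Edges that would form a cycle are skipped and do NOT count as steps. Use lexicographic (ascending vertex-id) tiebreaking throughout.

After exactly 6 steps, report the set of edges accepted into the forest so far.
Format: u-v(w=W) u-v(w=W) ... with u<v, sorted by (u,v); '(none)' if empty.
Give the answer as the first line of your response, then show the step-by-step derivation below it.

0-1(w=1) 1-2(w=1) 1-6(w=4) 2-4(w=6) 2-5(w=11) 3-6(w=6)

step 1: add edge 0-1 (w=1); MST = {0-1(w=1)}
step 2: add edge 1-2 (w=1); MST = {0-1(w=1) 1-2(w=1)}
step 3: add edge 1-6 (w=4); MST = {0-1(w=1) 1-2(w=1) 1-6(w=4)}
step 4: add edge 2-4 (w=6); MST = {0-1(w=1) 1-2(w=1) 1-6(w=4) 2-4(w=6)}
step 5: add edge 3-6 (w=6); MST = {0-1(w=1) 1-2(w=1) 1-6(w=4) 2-4(w=6) 3-6(w=6)}
step 6: add edge 2-5 (w=11); MST = {0-1(w=1) 1-2(w=1) 1-6(w=4) 2-4(w=6) 2-5(w=11) 3-6(w=6)}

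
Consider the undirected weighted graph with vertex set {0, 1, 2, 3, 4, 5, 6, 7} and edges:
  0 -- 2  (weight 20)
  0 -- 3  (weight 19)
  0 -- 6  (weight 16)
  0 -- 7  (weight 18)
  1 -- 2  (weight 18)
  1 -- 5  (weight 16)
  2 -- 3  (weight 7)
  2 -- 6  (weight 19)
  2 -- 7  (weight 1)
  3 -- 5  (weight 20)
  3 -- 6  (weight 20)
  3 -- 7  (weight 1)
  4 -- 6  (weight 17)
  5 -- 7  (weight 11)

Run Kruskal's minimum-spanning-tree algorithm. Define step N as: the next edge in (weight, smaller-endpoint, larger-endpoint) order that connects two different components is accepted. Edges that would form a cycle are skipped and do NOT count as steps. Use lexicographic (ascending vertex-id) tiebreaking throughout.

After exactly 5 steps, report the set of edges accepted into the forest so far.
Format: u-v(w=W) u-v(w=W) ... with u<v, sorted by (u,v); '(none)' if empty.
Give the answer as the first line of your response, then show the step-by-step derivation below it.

0-6(w=16) 1-5(w=16) 2-7(w=1) 3-7(w=1) 5-7(w=11)

step 1: add edge 2-7 (w=1); MST = {2-7(w=1)}
step 2: add edge 3-7 (w=1); MST = {2-7(w=1) 3-7(w=1)}
step 3: add edge 5-7 (w=11); MST = {2-7(w=1) 3-7(w=1) 5-7(w=11)}
step 4: add edge 0-6 (w=16); MST = {0-6(w=16) 2-7(w=1) 3-7(w=1) 5-7(w=11)}
step 5: add edge 1-5 (w=16); MST = {0-6(w=16) 1-5(w=16) 2-7(w=1) 3-7(w=1) 5-7(w=11)}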